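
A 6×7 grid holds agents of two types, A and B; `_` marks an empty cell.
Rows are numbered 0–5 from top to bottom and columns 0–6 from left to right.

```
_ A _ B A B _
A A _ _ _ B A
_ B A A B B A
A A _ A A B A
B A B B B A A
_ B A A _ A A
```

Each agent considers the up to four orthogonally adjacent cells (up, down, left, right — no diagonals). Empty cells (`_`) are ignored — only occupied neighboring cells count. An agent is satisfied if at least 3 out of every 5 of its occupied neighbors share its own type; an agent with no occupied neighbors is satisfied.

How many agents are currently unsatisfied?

19

(0,1)A 1/1 ok
(0,3)B 0/1 unhappy
(0,4)A 0/2 unhappy
(0,5)B 1/2 unhappy
(1,0)A 1/1 ok
(1,1)A 2/3 ok
(1,5)B 2/3 ok
(1,6)A 1/2 unhappy
(2,1)B 0/3 unhappy
(2,2)A 1/2 unhappy
(2,3)A 2/3 ok
(2,4)B 1/3 unhappy
(2,5)B 3/4 ok
(2,6)A 2/3 ok
(3,0)A 1/2 unhappy
(3,1)A 2/3 ok
(3,3)A 2/3 ok
(3,4)A 1/4 unhappy
(3,5)B 1/4 unhappy
(3,6)A 2/3 ok
(4,0)B 0/2 unhappy
(4,1)A 1/4 unhappy
(4,2)B 1/3 unhappy
(4,3)B 2/4 unhappy
(4,4)B 1/3 unhappy
(4,5)A 2/4 unhappy
(4,6)A 3/3 ok
(5,1)B 0/2 unhappy
(5,2)A 1/3 unhappy
(5,3)A 1/2 unhappy
(5,5)A 2/2 ok
(5,6)A 2/2 ok
Unsatisfied: (0,3), (0,4), (0,5), (1,6), (2,1), (2,2), (2,4), (3,0), (3,4), (3,5), (4,0), (4,1), (4,2), (4,3), (4,4), (4,5), (5,1), (5,2), (5,3) — 19 in total.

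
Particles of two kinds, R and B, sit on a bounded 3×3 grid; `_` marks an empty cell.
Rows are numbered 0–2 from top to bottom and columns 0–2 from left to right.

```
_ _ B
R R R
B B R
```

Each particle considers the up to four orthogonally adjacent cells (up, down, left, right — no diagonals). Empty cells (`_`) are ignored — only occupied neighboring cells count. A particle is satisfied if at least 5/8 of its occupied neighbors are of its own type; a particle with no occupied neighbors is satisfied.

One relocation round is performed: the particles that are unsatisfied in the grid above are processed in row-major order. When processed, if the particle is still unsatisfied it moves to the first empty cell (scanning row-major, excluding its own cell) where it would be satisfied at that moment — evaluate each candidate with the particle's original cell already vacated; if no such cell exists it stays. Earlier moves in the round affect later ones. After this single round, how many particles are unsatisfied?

3

Initially unsatisfied (in order): (0,2), (1,0), (2,0), (2,1), (2,2).
  (0,2): no empty cell satisfies it; stays.
  (1,0) → (0,0).
  (2,0): now satisfied by earlier moves; stays.
  (2,1): no empty cell satisfies it; stays.
  (2,2) → (0,1).
Resulting grid:
R R B
_ R R
B B _
Unsatisfied now: (0,2), (1,2), (2,1).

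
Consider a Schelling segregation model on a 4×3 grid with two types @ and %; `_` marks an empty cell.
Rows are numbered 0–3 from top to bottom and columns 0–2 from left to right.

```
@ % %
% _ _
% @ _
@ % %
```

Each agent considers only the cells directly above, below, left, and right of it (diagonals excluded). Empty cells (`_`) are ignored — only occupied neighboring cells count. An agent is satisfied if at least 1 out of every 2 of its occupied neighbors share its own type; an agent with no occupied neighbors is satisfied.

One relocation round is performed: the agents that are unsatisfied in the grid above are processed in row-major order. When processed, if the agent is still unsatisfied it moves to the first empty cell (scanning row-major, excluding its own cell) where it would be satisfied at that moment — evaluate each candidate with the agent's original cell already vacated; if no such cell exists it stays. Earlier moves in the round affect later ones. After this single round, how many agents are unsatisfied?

Initially unsatisfied (in order): (0,0), (2,0), (2,1), (3,0), (3,1).
  (0,0) → (2,2).
  (2,0) → (0,0).
  (2,1): now satisfied by earlier moves; stays.
  (3,0) → (1,2).
  (3,1): now satisfied by earlier moves; stays.
Resulting grid:
% % %
% _ @
_ @ @
_ % %
All satisfied now.

0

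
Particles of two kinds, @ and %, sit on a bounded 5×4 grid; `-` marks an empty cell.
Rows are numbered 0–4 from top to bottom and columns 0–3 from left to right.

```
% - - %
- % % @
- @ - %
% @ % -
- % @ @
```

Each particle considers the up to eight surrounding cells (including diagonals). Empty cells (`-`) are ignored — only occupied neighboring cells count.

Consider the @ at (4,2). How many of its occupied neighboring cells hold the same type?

Occupied neighbors of (4,2): (3,1)=@, (3,2)=%, (4,1)=%, (4,3)=@.
Same type (@): 2 of 4.

2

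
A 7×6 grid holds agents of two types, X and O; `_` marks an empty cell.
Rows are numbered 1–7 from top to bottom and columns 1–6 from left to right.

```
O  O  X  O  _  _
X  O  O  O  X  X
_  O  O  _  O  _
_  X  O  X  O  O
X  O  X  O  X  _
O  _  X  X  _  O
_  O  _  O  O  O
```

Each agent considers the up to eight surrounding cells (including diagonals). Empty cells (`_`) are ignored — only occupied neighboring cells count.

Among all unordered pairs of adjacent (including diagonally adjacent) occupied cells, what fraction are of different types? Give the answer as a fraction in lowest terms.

Scan each occupied cell's neighbors to the right and below (and the two forward diagonals) so each pair is counted once.
Row 1: O(1,1)–O(1,2)= O(1,1)–X(2,1)≠ O(1,1)–O(2,2)= O(1,2)–X(1,3)≠ O(1,2)–O(2,2)= O(1,2)–O(2,3)= O(1,2)–X(2,1)≠ X(1,3)–O(1,4)≠ X(1,3)–O(2,3)≠ X(1,3)–O(2,4)≠ X(1,3)–O(2,2)≠ O(1,4)–O(2,4)= O(1,4)–X(2,5)≠ O(1,4)–O(2,3)=  → 8/14 unlike.
Row 2: X(2,1)–O(2,2)≠ X(2,1)–O(3,2)≠ O(2,2)–O(2,3)= O(2,2)–O(3,2)= O(2,2)–O(3,3)= O(2,3)–O(2,4)= O(2,3)–O(3,3)= O(2,3)–O(3,2)= O(2,4)–X(2,5)≠ O(2,4)–O(3,5)= O(2,4)–O(3,3)= X(2,5)–X(2,6)= X(2,5)–O(3,5)≠ X(2,6)–O(3,5)≠  → 5/14 unlike.
Row 3: O(3,2)–O(3,3)= O(3,2)–X(4,2)≠ O(3,2)–O(4,3)= O(3,3)–O(4,3)= O(3,3)–X(4,4)≠ O(3,3)–X(4,2)≠ O(3,5)–O(4,5)= O(3,5)–O(4,6)= O(3,5)–X(4,4)≠  → 4/9 unlike.
Row 4: X(4,2)–O(4,3)≠ X(4,2)–O(5,2)≠ X(4,2)–X(5,3)= X(4,2)–X(5,1)= O(4,3)–X(4,4)≠ O(4,3)–X(5,3)≠ O(4,3)–O(5,4)= O(4,3)–O(5,2)= X(4,4)–O(4,5)≠ X(4,4)–O(5,4)≠ X(4,4)–X(5,5)= X(4,4)–X(5,3)= O(4,5)–O(4,6)= O(4,5)–X(5,5)≠ O(4,5)–O(5,4)= O(4,6)–X(5,5)≠  → 8/16 unlike.
Row 5: X(5,1)–O(5,2)≠ X(5,1)–O(6,1)≠ O(5,2)–X(5,3)≠ O(5,2)–X(6,3)≠ O(5,2)–O(6,1)= X(5,3)–O(5,4)≠ X(5,3)–X(6,3)= X(5,3)–X(6,4)= O(5,4)–X(5,5)≠ O(5,4)–X(6,4)≠ O(5,4)–X(6,3)≠ X(5,5)–O(6,6)≠ X(5,5)–X(6,4)=  → 9/13 unlike.
Row 6: O(6,1)–O(7,2)= X(6,3)–X(6,4)= X(6,3)–O(7,4)≠ X(6,3)–O(7,2)≠ X(6,4)–O(7,4)≠ X(6,4)–O(7,5)≠ O(6,6)–O(7,6)= O(6,6)–O(7,5)=  → 4/8 unlike.
Row 7: O(7,4)–O(7,5)= O(7,5)–O(7,6)=  → 0/2 unlike.
Total adjacent occupied pairs: 76; unlike-type pairs: 38.
38/76 reduces to 1/2.

1/2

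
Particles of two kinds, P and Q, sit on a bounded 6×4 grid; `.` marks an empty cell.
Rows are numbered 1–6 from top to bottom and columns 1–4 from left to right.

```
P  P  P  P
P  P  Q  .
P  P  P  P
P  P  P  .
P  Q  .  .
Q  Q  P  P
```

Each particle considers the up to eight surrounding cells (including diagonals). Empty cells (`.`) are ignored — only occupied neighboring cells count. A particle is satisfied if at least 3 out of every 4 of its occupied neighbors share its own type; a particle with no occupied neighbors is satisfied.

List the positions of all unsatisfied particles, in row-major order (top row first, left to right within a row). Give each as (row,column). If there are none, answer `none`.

(1,4), (2,3), (3,4), (5,1), (5,2), (6,1), (6,2), (6,3)

Row 1: (1,1)P 3/3 ok · (1,2)P 4/5 ok · (1,3)P 3/4 ok · (1,4)P 1/2 unhappy
Row 2: (2,1)P 5/5 ok · (2,2)P 7/8 ok · (2,3)Q 0/7 unhappy
Row 3: (3,1)P 5/5 ok · (3,2)P 7/8 ok · (3,3)P 5/6 ok · (3,4)P 2/3 unhappy
Row 4: (4,1)P 4/5 ok · (4,2)P 6/7 ok · (4,3)P 4/5 ok
Row 5: (5,1)P 2/5 unhappy · (5,2)Q 2/7 unhappy
Row 6: (6,1)Q 2/3 unhappy · (6,2)Q 2/4 unhappy · (6,3)P 1/3 unhappy · (6,4)P 1/1 ok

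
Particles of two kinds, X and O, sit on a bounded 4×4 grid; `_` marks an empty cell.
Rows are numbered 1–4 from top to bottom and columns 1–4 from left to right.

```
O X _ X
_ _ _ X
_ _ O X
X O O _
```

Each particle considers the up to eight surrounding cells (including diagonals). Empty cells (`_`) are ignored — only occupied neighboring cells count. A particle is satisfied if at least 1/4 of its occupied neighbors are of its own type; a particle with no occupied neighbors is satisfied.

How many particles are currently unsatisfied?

3

(1,1)O 0/1 not
(1,2)X 0/1 not
(1,4)X 1/1 satisfied
(2,4)X 2/3 satisfied
(3,3)O 2/4 satisfied
(3,4)X 1/3 satisfied
(4,1)X 0/1 not
(4,2)O 2/3 satisfied
(4,3)O 2/3 satisfied
Unsatisfied: (1,1), (1,2), (4,1) — 3 in total.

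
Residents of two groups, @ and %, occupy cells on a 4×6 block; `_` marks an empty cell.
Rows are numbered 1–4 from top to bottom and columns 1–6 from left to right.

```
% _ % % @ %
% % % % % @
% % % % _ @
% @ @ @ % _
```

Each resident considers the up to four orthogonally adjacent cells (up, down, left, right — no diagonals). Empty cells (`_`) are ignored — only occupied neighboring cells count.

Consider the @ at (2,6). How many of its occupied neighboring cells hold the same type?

Occupied neighbors of (2,6): (1,6)=%, (3,6)=@, (2,5)=%.
Same type (@): 1 of 3.

1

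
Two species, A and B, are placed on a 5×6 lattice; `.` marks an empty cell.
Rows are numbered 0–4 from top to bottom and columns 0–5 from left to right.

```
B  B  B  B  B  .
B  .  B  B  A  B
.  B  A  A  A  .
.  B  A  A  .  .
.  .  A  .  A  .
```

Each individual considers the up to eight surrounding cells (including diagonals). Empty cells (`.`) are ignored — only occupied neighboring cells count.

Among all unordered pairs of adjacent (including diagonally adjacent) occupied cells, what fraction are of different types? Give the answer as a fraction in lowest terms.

1/3

Scan each occupied cell's neighbors to the right and below (and the two forward diagonals) so each pair is counted once.
From row 0: 2 unlike of 15 pairs (running 2/15).
From row 1: 8 unlike of 13 pairs (running 10/28).
From row 2: 3 unlike of 11 pairs (running 13/39).
From row 3: 2 unlike of 6 pairs (running 15/45).
Total adjacent occupied pairs: 45; unlike-type pairs: 15.
15/45 reduces to 1/3.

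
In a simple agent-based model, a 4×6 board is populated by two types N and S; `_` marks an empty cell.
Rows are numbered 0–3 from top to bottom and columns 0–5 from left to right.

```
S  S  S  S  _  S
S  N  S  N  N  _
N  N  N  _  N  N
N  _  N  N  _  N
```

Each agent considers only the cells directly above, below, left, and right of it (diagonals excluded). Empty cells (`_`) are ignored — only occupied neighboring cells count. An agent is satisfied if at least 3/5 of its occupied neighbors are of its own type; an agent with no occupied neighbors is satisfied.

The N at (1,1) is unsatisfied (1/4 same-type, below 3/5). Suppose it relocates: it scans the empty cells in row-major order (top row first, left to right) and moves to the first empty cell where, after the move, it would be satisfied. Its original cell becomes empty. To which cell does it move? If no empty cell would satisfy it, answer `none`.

(1,5)

Vacating (1,1). Empty cells in order:
  (0,4): 1/3 same-type → still unsatisfied.
  (1,5): 2/3 same-type → satisfied — stop here.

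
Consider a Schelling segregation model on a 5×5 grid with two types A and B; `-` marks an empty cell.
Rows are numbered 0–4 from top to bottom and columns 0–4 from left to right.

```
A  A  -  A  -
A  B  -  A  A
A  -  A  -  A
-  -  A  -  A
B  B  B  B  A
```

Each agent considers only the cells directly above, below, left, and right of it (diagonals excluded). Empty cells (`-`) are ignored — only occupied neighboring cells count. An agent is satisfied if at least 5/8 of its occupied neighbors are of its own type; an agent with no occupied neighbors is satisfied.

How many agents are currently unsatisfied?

5

Row 0: (0,0)A 2/2 ✓ · (0,1)A 1/2 ✗ · (0,3)A 1/1 ✓
Row 1: (1,0)A 2/3 ✓ · (1,1)B 0/2 ✗ · (1,3)A 2/2 ✓ · (1,4)A 2/2 ✓
Row 2: (2,0)A 1/1 ✓ · (2,2)A 1/1 ✓ · (2,4)A 2/2 ✓
Row 3: (3,2)A 1/2 ✗ · (3,4)A 2/2 ✓
Row 4: (4,0)B 1/1 ✓ · (4,1)B 2/2 ✓ · (4,2)B 2/3 ✓ · (4,3)B 1/2 ✗ · (4,4)A 1/2 ✗
Unsatisfied: (0,1), (1,1), (3,2), (4,3), (4,4) — 5 in total.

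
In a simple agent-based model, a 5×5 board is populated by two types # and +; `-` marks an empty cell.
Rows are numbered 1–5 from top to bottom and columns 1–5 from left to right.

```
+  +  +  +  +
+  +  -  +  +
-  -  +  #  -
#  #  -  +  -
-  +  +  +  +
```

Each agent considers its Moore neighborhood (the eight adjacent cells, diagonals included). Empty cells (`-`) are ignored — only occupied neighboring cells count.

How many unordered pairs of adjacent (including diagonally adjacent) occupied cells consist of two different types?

8

Scan each occupied cell's neighbors to the right and below (and the two forward diagonals) so each pair is counted once.
Row 1: +(1,1)–+(1,2)= +(1,1)–+(2,1)= +(1,1)–+(2,2)= +(1,2)–+(1,3)= +(1,2)–+(2,2)= +(1,2)–+(2,1)= +(1,3)–+(1,4)= +(1,3)–+(2,4)= +(1,3)–+(2,2)= +(1,4)–+(1,5)= +(1,4)–+(2,4)= +(1,4)–+(2,5)= +(1,5)–+(2,5)= +(1,5)–+(2,4)=  → 0/14 unlike.
Row 2: +(2,1)–+(2,2)= +(2,2)–+(3,3)= +(2,4)–+(2,5)= +(2,4)–#(3,4)≠ +(2,4)–+(3,3)= +(2,5)–#(3,4)≠  → 2/6 unlike.
Row 3: +(3,3)–#(3,4)≠ +(3,3)–+(4,4)= +(3,3)–#(4,2)≠ #(3,4)–+(4,4)≠  → 3/4 unlike.
Row 4: #(4,1)–#(4,2)= #(4,1)–+(5,2)≠ #(4,2)–+(5,2)≠ #(4,2)–+(5,3)≠ +(4,4)–+(5,4)= +(4,4)–+(5,5)= +(4,4)–+(5,3)=  → 3/7 unlike.
Row 5: +(5,2)–+(5,3)= +(5,3)–+(5,4)= +(5,4)–+(5,5)=  → 0/3 unlike.
Total adjacent occupied pairs: 34; unlike-type pairs: 8.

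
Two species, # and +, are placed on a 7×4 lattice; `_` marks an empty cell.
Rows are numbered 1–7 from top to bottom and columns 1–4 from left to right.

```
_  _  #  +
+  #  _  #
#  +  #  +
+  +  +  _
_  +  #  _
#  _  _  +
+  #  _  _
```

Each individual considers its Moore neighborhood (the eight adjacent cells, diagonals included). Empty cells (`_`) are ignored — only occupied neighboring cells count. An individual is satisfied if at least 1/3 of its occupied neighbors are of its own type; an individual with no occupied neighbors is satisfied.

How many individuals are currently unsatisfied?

(1,3)# 2/3 satisfied
(1,4)+ 0/2 not
(2,1)+ 1/3 satisfied
(2,2)# 3/5 satisfied
(2,4)# 2/4 satisfied
(3,1)# 1/5 not
(3,2)+ 4/7 satisfied
(3,3)# 2/6 satisfied
(3,4)+ 1/3 satisfied
(4,1)+ 3/4 satisfied
(4,2)+ 4/7 satisfied
(4,3)+ 4/6 satisfied
(5,2)+ 3/5 satisfied
(5,3)# 0/4 not
(6,1)# 1/3 satisfied
(6,4)+ 0/1 not
(7,1)+ 0/2 not
(7,2)# 1/2 satisfied
Unsatisfied: (1,4), (3,1), (5,3), (6,4), (7,1) — 5 in total.

5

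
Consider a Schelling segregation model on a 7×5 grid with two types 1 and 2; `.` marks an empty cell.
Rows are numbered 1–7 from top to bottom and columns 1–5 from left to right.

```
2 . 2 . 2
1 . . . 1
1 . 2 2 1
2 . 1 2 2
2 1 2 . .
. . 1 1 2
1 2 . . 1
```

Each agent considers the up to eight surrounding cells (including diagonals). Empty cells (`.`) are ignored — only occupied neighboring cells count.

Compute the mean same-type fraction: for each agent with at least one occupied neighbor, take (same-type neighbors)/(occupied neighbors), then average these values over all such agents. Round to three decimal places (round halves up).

Row 1: (1,1)2 0/1 · (1,3)2 — no occupied neighbors · (1,5)2 0/1
Row 2: (2,1)1 1/2 · (2,5)1 1/3
Row 3: (3,1)1 1/2 · (3,3)2 2/3 · (3,4)2 3/6 · (3,5)1 1/4
Row 4: (4,1)2 1/3 · (4,3)1 1/5 · (4,4)2 4/6 · (4,5)2 2/3
Row 5: (5,1)2 1/2 · (5,2)1 2/5 · (5,3)2 1/5
Row 6: (6,3)1 2/4 · (6,4)1 2/4 · (6,5)2 0/2
Row 7: (7,1)1 0/1 · (7,2)2 0/2 · (7,5)1 1/2
Sum over 21 agents: 0/1 + 0/1 + 1/2 + 1/3 + 1/2 + 2/3 + 3/6 + 1/4 + 1/3 + 1/5 + 4/6 + 2/3 + 1/2 + 2/5 + 1/5 + 2/4 + 2/4 + 0/2 + 0/1 + 0/2 + 1/2 = 433/60; mean = 433/60 ÷ 21 = 433/1260 = 0.343650… → 0.344.

0.344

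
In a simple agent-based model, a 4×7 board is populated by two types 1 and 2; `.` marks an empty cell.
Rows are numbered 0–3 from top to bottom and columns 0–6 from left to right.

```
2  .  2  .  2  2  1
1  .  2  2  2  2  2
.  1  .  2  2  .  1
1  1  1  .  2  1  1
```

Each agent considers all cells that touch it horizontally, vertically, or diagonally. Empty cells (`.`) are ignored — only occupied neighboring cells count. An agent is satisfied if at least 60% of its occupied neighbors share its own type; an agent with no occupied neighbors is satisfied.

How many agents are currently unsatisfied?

6

(0,0)2 0/1 ✗
(0,2)2 2/2 ✓
(0,4)2 4/4 ✓
(0,5)2 4/5 ✓
(0,6)1 0/3 ✗
(1,0)1 1/2 ✗
(1,2)2 3/4 ✓
(1,3)2 6/6 ✓
(1,4)2 6/6 ✓
(1,5)2 5/7 ✓
(1,6)2 2/4 ✗
(2,1)1 4/5 ✓
(2,3)2 5/6 ✓
(2,4)2 5/6 ✓
(2,6)1 2/4 ✗
(3,0)1 2/2 ✓
(3,1)1 3/3 ✓
(3,2)1 2/3 ✓
(3,4)2 2/3 ✓
(3,5)1 2/4 ✗
(3,6)1 2/2 ✓
Unsatisfied: (0,0), (0,6), (1,0), (1,6), (2,6), (3,5) — 6 in total.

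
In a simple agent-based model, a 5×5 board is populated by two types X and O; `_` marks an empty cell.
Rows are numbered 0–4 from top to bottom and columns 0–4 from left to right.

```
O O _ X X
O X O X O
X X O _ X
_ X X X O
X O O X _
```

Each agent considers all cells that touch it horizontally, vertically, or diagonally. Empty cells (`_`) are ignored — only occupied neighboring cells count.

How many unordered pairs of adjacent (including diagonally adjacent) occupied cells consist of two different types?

29

Scan each occupied cell's neighbors to the right and below (and the two forward diagonals) so each pair is counted once.
From row 0: 5 unlike of 12 pairs (running 5/12).
From row 1: 10 unlike of 14 pairs (running 15/26).
From row 2: 5 unlike of 10 pairs (running 20/36).
From row 3: 7 unlike of 12 pairs (running 27/48).
From row 4: 2 unlike of 3 pairs (running 29/51).
Total adjacent occupied pairs: 51; unlike-type pairs: 29.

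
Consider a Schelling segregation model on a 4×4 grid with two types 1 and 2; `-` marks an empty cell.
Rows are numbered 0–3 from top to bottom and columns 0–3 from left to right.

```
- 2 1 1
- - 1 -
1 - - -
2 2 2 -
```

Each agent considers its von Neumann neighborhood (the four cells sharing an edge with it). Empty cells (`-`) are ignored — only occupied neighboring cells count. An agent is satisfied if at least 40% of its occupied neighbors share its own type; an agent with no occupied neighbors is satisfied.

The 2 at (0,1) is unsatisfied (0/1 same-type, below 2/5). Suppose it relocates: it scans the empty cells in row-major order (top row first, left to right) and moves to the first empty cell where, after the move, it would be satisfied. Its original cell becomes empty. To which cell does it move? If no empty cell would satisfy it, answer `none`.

Vacating (0,1). Empty cells in order:
  (0,0): 0/0 same-type → satisfied — stop here.

(0,0)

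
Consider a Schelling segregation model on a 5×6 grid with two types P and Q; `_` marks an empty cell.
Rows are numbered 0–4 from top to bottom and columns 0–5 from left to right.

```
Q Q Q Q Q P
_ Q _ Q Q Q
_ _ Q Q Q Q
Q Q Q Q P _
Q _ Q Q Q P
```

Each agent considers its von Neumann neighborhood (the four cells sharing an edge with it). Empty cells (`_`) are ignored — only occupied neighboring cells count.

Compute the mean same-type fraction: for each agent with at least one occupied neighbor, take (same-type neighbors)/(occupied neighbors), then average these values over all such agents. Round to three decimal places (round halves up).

0.799

Row 0: (0,0)Q 1/1 · (0,1)Q 3/3 · (0,2)Q 2/2 · (0,3)Q 3/3 · (0,4)Q 2/3 · (0,5)P 0/2
Row 1: (1,1)Q 1/1 · (1,3)Q 3/3 · (1,4)Q 4/4 · (1,5)Q 2/3
Row 2: (2,2)Q 2/2 · (2,3)Q 4/4 · (2,4)Q 3/4 · (2,5)Q 2/2
Row 3: (3,0)Q 2/2 · (3,1)Q 2/2 · (3,2)Q 4/4 · (3,3)Q 3/4 · (3,4)P 0/3
Row 4: (4,0)Q 1/1 · (4,2)Q 2/2 · (4,3)Q 3/3 · (4,4)Q 1/3 · (4,5)P 0/1
Sum over 24 agents: 1/1 + 3/3 + 2/2 + 3/3 + 2/3 + 0/2 + 1/1 + 3/3 + 4/4 + 2/3 + 2/2 + 4/4 + 3/4 + 2/2 + 2/2 + 2/2 + 4/4 + 3/4 + 0/3 + 1/1 + 2/2 + 3/3 + 1/3 + 0/1 = 115/6; mean = 115/6 ÷ 24 = 115/144 = 0.798611… → 0.799.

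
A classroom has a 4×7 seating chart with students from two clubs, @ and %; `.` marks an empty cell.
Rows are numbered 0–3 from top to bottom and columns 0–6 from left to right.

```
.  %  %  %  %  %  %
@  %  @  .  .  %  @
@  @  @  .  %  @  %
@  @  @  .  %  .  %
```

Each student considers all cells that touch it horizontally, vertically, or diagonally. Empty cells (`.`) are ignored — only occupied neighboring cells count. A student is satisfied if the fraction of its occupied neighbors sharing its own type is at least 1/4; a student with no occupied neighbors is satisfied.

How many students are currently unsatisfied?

(0,1)% 2/4 ok
(0,2)% 3/4 ok
(0,3)% 2/3 ok
(0,4)% 3/3 ok
(0,5)% 3/4 ok
(0,6)% 2/3 ok
(1,0)@ 2/4 ok
(1,1)% 2/7 ok
(1,2)@ 2/6 ok
(1,5)% 5/7 ok
(1,6)@ 1/5 unhappy
(2,0)@ 4/5 ok
(2,1)@ 7/8 ok
(2,2)@ 4/5 ok
(2,4)% 2/3 ok
(2,5)@ 1/6 unhappy
(2,6)% 2/4 ok
(3,0)@ 3/3 ok
(3,1)@ 5/5 ok
(3,2)@ 3/3 ok
(3,4)% 1/2 ok
(3,6)% 1/2 ok
Unsatisfied: (1,6), (2,5) — 2 in total.

2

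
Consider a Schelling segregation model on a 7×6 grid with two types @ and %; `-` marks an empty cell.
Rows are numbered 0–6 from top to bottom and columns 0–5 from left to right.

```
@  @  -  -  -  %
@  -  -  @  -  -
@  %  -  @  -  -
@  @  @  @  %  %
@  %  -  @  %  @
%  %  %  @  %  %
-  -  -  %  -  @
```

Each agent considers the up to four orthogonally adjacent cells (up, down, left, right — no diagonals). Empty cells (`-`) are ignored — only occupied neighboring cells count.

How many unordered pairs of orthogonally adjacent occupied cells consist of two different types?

Scan each occupied cell's neighbors to the right and below so each pair is counted once.
From row 0: 0 unlike of 2 pairs (running 0/2).
From row 1: 0 unlike of 2 pairs (running 0/4).
From row 2: 2 unlike of 4 pairs (running 2/8).
From row 3: 3 unlike of 10 pairs (running 5/18).
From row 4: 5 unlike of 8 pairs (running 10/26).
From row 5: 4 unlike of 7 pairs (running 14/33).
Total adjacent occupied pairs: 33; unlike-type pairs: 14.

14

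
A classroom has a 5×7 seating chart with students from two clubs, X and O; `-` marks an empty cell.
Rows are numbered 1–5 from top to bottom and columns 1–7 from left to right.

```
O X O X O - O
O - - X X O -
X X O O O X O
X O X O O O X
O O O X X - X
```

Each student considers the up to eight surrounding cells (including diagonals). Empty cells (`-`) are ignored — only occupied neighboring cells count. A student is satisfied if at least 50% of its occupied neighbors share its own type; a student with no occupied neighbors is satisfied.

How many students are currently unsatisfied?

12

(1,1)O 1/2 satisfied
(1,2)X 0/3 not
(1,3)O 0/3 not
(1,4)X 2/4 satisfied
(1,5)O 1/4 not
(1,7)O 1/1 satisfied
(2,1)O 1/4 not
(2,4)X 2/7 not
(2,5)X 3/7 not
(2,6)O 4/6 satisfied
(3,1)X 2/4 satisfied
(3,2)X 3/6 satisfied
(3,3)O 3/6 satisfied
(3,4)O 4/7 satisfied
(3,5)O 5/8 satisfied
(3,6)X 2/7 not
(3,7)O 2/4 satisfied
(4,1)X 2/5 not
(4,2)O 4/8 satisfied
(4,3)X 2/8 not
(4,4)O 5/8 satisfied
(4,5)O 4/7 satisfied
(4,6)O 3/7 not
(4,7)X 2/4 satisfied
(5,1)O 2/3 satisfied
(5,2)O 3/5 satisfied
(5,3)O 3/5 satisfied
(5,4)X 2/5 not
(5,5)X 1/4 not
(5,7)X 1/2 satisfied
Unsatisfied: (1,2), (1,3), (1,5), (2,1), (2,4), (2,5), (3,6), (4,1), (4,3), (4,6), (5,4), (5,5) — 12 in total.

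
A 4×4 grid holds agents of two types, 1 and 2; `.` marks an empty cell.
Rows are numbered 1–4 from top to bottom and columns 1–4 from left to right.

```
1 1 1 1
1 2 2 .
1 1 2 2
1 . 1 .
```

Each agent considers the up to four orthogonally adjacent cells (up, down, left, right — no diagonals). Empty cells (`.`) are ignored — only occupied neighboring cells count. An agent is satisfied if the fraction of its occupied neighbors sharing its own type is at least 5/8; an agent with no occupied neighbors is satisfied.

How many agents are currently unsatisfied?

(1,1)1 2/2 satisfied
(1,2)1 2/3 satisfied
(1,3)1 2/3 satisfied
(1,4)1 1/1 satisfied
(2,1)1 2/3 satisfied
(2,2)2 1/4 not
(2,3)2 2/3 satisfied
(3,1)1 3/3 satisfied
(3,2)1 1/3 not
(3,3)2 2/4 not
(3,4)2 1/1 satisfied
(4,1)1 1/1 satisfied
(4,3)1 0/1 not
Unsatisfied: (2,2), (3,2), (3,3), (4,3) — 4 in total.

4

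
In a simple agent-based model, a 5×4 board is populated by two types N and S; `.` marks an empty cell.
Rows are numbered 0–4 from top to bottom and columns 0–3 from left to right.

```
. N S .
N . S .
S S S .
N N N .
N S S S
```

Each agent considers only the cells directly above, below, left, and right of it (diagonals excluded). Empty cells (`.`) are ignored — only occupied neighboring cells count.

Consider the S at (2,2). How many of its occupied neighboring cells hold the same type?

Occupied neighbors of (2,2): (1,2)=S, (3,2)=N, (2,1)=S.
Same type (S): 2 of 3.

2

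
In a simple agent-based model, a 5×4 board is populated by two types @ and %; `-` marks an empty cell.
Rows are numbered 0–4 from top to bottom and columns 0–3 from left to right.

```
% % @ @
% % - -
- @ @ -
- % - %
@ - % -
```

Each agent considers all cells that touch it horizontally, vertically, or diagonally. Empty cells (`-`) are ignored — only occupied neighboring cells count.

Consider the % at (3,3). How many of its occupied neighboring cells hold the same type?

1

Occupied neighbors of (3,3): (2,2)=@, (4,2)=%.
Same type (%): 1 of 2.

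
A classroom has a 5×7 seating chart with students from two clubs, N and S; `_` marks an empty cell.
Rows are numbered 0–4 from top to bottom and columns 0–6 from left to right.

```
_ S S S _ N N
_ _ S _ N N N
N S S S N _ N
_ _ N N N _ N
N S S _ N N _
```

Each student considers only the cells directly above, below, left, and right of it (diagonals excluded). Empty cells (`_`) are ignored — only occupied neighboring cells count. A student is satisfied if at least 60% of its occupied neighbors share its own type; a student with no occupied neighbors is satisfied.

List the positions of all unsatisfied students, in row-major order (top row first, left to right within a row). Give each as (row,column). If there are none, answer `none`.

(2,0), (2,1), (2,3), (3,2), (4,0), (4,1), (4,2)

(0,1)S 1/1 ok
(0,2)S 3/3 ok
(0,3)S 1/1 ok
(0,5)N 2/2 ok
(0,6)N 2/2 ok
(1,2)S 2/2 ok
(1,4)N 2/2 ok
(1,5)N 3/3 ok
(1,6)N 3/3 ok
(2,0)N 0/1 unhappy
(2,1)S 1/2 unhappy
(2,2)S 3/4 ok
(2,3)S 1/3 unhappy
(2,4)N 2/3 ok
(2,6)N 2/2 ok
(3,2)N 1/3 unhappy
(3,3)N 2/3 ok
(3,4)N 3/3 ok
(3,6)N 1/1 ok
(4,0)N 0/1 unhappy
(4,1)S 1/2 unhappy
(4,2)S 1/2 unhappy
(4,4)N 2/2 ok
(4,5)N 1/1 ok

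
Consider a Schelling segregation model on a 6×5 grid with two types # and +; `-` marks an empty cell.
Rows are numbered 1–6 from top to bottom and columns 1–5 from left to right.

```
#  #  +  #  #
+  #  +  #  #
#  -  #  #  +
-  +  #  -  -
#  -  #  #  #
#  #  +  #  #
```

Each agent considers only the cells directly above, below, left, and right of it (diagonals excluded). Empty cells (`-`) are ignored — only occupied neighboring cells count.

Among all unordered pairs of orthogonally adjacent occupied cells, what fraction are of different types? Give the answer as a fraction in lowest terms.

7/16

Scan each occupied cell's neighbors to the right and below so each pair is counted once.
Row 1: #(1,1)–#(1,2)= #(1,1)–+(2,1)≠ #(1,2)–+(1,3)≠ #(1,2)–#(2,2)= +(1,3)–#(1,4)≠ +(1,3)–+(2,3)= #(1,4)–#(1,5)= #(1,4)–#(2,4)= #(1,5)–#(2,5)=  → 3/9 unlike.
Row 2: +(2,1)–#(2,2)≠ +(2,1)–#(3,1)≠ #(2,2)–+(2,3)≠ +(2,3)–#(2,4)≠ +(2,3)–#(3,3)≠ #(2,4)–#(2,5)= #(2,4)–#(3,4)= #(2,5)–+(3,5)≠  → 6/8 unlike.
Row 3: #(3,3)–#(3,4)= #(3,3)–#(4,3)= #(3,4)–+(3,5)≠  → 1/3 unlike.
Row 4: +(4,2)–#(4,3)≠ #(4,3)–#(5,3)=  → 1/2 unlike.
Row 5: #(5,1)–#(6,1)= #(5,3)–#(5,4)= #(5,3)–+(6,3)≠ #(5,4)–#(5,5)= #(5,4)–#(6,4)= #(5,5)–#(6,5)=  → 1/6 unlike.
Row 6: #(6,1)–#(6,2)= #(6,2)–+(6,3)≠ +(6,3)–#(6,4)≠ #(6,4)–#(6,5)=  → 2/4 unlike.
Total adjacent occupied pairs: 32; unlike-type pairs: 14.
14/32 reduces to 7/16.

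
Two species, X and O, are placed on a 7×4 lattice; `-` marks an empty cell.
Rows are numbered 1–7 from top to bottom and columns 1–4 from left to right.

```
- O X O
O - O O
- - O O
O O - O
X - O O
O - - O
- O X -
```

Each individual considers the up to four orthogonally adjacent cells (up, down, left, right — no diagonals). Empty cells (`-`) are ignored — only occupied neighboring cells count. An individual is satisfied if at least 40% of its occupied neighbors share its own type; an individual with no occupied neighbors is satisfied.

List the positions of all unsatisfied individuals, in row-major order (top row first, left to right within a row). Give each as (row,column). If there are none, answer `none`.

Row 1: (1,2)O 0/1 unhappy · (1,3)X 0/3 unhappy · (1,4)O 1/2 ok
Row 2: (2,1)O 0/0 ok · (2,3)O 2/3 ok · (2,4)O 3/3 ok
Row 3: (3,3)O 2/2 ok · (3,4)O 3/3 ok
Row 4: (4,1)O 1/2 ok · (4,2)O 1/1 ok · (4,4)O 2/2 ok
Row 5: (5,1)X 0/2 unhappy · (5,3)O 1/1 ok · (5,4)O 3/3 ok
Row 6: (6,1)O 0/1 unhappy · (6,4)O 1/1 ok
Row 7: (7,2)O 0/1 unhappy · (7,3)X 0/1 unhappy

(1,2), (1,3), (5,1), (6,1), (7,2), (7,3)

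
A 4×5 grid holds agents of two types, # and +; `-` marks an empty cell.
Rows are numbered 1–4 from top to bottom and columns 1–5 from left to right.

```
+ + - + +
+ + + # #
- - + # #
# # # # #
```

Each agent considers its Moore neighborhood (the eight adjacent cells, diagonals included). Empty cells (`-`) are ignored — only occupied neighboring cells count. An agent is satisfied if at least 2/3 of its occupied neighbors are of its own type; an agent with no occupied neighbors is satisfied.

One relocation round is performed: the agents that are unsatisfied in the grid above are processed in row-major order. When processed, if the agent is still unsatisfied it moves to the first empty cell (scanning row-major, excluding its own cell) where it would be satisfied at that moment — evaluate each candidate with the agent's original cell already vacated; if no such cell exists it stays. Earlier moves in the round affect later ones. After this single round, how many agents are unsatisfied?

3

Initially unsatisfied (in order): (1,4), (1,5), (2,4), (2,5), (3,3).
  (1,4) → (1,3).
  (1,5): no empty cell satisfies it; stays.
  (2,4): no empty cell satisfies it; stays.
  (2,5): now satisfied by earlier moves; stays.
  (3,3): no empty cell satisfies it; stays.
Resulting grid:
+ + + - +
+ + + # #
- - + # #
# # # # #
Unsatisfied now: (1,5), (2,4), (3,3).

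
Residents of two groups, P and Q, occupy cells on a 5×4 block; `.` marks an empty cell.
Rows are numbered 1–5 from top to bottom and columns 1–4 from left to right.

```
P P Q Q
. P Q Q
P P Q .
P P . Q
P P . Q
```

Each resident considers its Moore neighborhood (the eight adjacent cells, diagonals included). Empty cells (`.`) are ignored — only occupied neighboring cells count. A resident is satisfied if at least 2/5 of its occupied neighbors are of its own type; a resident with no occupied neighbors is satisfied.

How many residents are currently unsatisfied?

0

Row 1: (1,1)P 2/2 satisfied · (1,2)P 2/4 satisfied · (1,3)Q 3/5 satisfied · (1,4)Q 3/3 satisfied
Row 2: (2,2)P 4/7 satisfied · (2,3)Q 4/7 satisfied · (2,4)Q 4/4 satisfied
Row 3: (3,1)P 4/4 satisfied · (3,2)P 4/6 satisfied · (3,3)Q 3/6 satisfied
Row 4: (4,1)P 5/5 satisfied · (4,2)P 5/6 satisfied · (4,4)Q 2/2 satisfied
Row 5: (5,1)P 3/3 satisfied · (5,2)P 3/3 satisfied · (5,4)Q 1/1 satisfied
Every one meets the threshold.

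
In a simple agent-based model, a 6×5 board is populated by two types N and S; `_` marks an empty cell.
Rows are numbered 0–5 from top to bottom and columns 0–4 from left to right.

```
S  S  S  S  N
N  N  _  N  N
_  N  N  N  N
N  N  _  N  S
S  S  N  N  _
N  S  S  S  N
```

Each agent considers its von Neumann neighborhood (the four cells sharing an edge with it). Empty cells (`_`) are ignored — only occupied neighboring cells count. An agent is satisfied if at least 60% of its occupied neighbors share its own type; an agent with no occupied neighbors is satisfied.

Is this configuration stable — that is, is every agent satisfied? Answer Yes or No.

Row 0: (0,0)S 1/2 ✗ · (0,1)S 2/3 ✓ · (0,2)S 2/2 ✓ · (0,3)S 1/3 ✗ · (0,4)N 1/2 ✗
Row 1: (1,0)N 1/2 ✗ · (1,1)N 2/3 ✓ · (1,3)N 2/3 ✓ · (1,4)N 3/3 ✓
Row 2: (2,1)N 3/3 ✓ · (2,2)N 2/2 ✓ · (2,3)N 4/4 ✓ · (2,4)N 2/3 ✓
Row 3: (3,0)N 1/2 ✗ · (3,1)N 2/3 ✓ · (3,3)N 2/3 ✓ · (3,4)S 0/2 ✗
Row 4: (4,0)S 1/3 ✗ · (4,1)S 2/4 ✗ · (4,2)N 1/3 ✗ · (4,3)N 2/3 ✓
Row 5: (5,0)N 0/2 ✗ · (5,1)S 2/3 ✓ · (5,2)S 2/3 ✓ · (5,3)S 1/3 ✗ · (5,4)N 0/1 ✗
For instance (0,0) has only 1/2 same-type neighbors, below 3/5.

No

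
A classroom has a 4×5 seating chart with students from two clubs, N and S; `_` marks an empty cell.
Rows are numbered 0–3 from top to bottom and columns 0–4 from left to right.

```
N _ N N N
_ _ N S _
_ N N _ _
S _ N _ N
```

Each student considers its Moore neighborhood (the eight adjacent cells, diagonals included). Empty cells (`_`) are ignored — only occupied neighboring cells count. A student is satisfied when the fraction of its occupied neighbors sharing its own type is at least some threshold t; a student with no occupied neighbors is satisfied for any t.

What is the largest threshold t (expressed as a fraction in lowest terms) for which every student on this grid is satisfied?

0/1

(0,0)N — no occupied neighbors
(0,2)N 2/3
(0,3)N 3/4
(0,4)N 1/2
(1,2)N 4/5
(1,3)S 0/5
(2,1)N 3/4
(2,2)N 3/4
(3,0)S 0/1
(3,2)N 2/2
(3,4)N — no occupied neighbors
The smallest same-type fraction is 0/5 at (1,3), which reduces to 0/1. Any threshold above that leaves this student unsatisfied.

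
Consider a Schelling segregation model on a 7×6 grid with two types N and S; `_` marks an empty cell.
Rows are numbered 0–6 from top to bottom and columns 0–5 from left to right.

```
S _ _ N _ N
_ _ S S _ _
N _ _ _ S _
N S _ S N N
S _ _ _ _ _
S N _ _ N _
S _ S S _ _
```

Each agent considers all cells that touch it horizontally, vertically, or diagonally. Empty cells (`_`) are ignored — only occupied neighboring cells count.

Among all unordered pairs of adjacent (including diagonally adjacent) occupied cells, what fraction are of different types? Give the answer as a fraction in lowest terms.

13/22

Scan each occupied cell's neighbors to the right and below (and the two forward diagonals) so each pair is counted once.
Row 0: N(0,3)–S(1,3)≠ N(0,3)–S(1,2)≠  → 2/2 unlike.
Row 1: S(1,2)–S(1,3)= S(1,3)–S(2,4)=  → 0/2 unlike.
Row 2: N(2,0)–N(3,0)= N(2,0)–S(3,1)≠ S(2,4)–N(3,4)≠ S(2,4)–N(3,5)≠ S(2,4)–S(3,3)=  → 3/5 unlike.
Row 3: N(3,0)–S(3,1)≠ N(3,0)–S(4,0)≠ S(3,1)–S(4,0)= S(3,3)–N(3,4)≠ N(3,4)–N(3,5)=  → 3/5 unlike.
Row 4: S(4,0)–S(5,0)= S(4,0)–N(5,1)≠  → 1/2 unlike.
Row 5: S(5,0)–N(5,1)≠ S(5,0)–S(6,0)= N(5,1)–S(6,2)≠ N(5,1)–S(6,0)≠ N(5,4)–S(6,3)≠  → 4/5 unlike.
Row 6: S(6,2)–S(6,3)=  → 0/1 unlike.
Total adjacent occupied pairs: 22; unlike-type pairs: 13.
13/22 is already in lowest terms.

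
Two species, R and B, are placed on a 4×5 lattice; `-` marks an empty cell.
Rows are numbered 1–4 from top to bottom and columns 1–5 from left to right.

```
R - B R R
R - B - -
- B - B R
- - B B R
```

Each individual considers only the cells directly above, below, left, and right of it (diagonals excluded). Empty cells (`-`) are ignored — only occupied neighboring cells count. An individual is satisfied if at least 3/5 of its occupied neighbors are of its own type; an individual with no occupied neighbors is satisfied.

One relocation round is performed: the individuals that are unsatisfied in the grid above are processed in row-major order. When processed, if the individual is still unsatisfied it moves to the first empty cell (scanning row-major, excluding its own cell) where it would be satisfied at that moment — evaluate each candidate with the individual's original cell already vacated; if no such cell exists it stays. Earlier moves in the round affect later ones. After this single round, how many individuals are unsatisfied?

1

Initially unsatisfied (in order): (1,3), (1,4), (3,4), (3,5), (4,5).
  (1,3) → (2,2).
  (1,4): now satisfied by earlier moves; stays.
  (3,4) → (3,3).
  (3,5): now satisfied by earlier moves; stays.
  (4,5) → (2,5).
Resulting grid:
R - - R R
R B B - R
- B B - R
- - B B -
Unsatisfied now: (2,1).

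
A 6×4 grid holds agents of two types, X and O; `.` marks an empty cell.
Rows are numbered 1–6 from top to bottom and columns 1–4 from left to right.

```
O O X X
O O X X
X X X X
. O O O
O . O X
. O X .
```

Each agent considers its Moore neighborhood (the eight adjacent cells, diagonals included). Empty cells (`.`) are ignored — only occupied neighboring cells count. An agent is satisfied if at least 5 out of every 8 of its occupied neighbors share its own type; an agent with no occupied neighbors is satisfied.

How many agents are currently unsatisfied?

Row 1: (1,1)O 3/3 ✓ · (1,2)O 3/5 ✗ · (1,3)X 3/5 ✗ · (1,4)X 3/3 ✓
Row 2: (2,1)O 3/5 ✗ · (2,2)O 3/8 ✗ · (2,3)X 6/8 ✓ · (2,4)X 5/5 ✓
Row 3: (3,1)X 1/4 ✗ · (3,2)X 3/7 ✗ · (3,3)X 4/8 ✗ · (3,4)X 3/5 ✗
Row 4: (4,2)O 3/6 ✗ · (4,3)O 3/7 ✗ · (4,4)O 2/5 ✗
Row 5: (5,1)O 2/2 ✓ · (5,3)O 4/6 ✓ · (5,4)X 1/4 ✗
Row 6: (6,2)O 2/3 ✓ · (6,3)X 1/3 ✗
Unsatisfied: (1,2), (1,3), (2,1), (2,2), (3,1), (3,2), (3,3), (3,4), (4,2), (4,3), (4,4), (5,4), (6,3) — 13 in total.

13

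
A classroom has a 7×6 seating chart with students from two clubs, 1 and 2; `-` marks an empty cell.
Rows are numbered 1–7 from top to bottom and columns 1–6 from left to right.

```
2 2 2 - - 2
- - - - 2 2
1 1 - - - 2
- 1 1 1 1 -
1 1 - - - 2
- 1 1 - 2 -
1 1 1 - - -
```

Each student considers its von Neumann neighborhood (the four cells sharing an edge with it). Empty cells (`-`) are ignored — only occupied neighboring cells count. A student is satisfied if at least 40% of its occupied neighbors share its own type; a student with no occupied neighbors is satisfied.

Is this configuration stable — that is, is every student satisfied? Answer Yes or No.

Yes

(1,1)2 1/1 ok
(1,2)2 2/2 ok
(1,3)2 1/1 ok
(1,6)2 1/1 ok
(2,5)2 1/1 ok
(2,6)2 3/3 ok
(3,1)1 1/1 ok
(3,2)1 2/2 ok
(3,6)2 1/1 ok
(4,2)1 3/3 ok
(4,3)1 2/2 ok
(4,4)1 2/2 ok
(4,5)1 1/1 ok
(5,1)1 1/1 ok
(5,2)1 3/3 ok
(5,6)2 0/0 ok
(6,2)1 3/3 ok
(6,3)1 2/2 ok
(6,5)2 0/0 ok
(7,1)1 1/1 ok
(7,2)1 3/3 ok
(7,3)1 2/2 ok
All meet the threshold, so the configuration is stable.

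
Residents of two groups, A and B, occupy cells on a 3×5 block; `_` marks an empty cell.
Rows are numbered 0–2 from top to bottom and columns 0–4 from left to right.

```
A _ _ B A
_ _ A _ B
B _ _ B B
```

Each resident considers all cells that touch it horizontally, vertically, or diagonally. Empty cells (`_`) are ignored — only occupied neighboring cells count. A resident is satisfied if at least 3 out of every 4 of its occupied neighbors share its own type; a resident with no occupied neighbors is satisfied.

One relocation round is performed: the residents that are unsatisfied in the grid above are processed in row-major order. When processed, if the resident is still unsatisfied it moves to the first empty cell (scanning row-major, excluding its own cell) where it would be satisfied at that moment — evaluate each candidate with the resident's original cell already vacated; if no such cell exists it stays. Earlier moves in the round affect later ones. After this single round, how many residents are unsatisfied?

Initially unsatisfied (in order): (0,3), (0,4), (1,2), (2,3).
  (0,3): no empty cell satisfies it; stays.
  (0,4) → (0,1).
  (1,2): no empty cell satisfies it; stays.
  (2,3) → (0,4).
Resulting grid:
A A _ B B
_ _ A _ B
B _ _ _ B
Unsatisfied now: (0,3), (1,2).

2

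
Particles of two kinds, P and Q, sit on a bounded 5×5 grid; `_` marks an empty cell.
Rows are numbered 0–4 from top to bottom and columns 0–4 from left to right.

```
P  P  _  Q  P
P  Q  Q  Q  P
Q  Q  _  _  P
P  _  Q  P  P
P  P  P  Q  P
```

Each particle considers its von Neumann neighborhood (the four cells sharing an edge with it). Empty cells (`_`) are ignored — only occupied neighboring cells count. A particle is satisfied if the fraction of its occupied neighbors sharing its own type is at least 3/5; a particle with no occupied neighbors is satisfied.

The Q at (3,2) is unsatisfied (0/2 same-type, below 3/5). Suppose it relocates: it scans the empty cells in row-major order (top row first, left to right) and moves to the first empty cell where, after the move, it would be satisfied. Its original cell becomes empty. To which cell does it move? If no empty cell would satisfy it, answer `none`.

(0,2)

Vacating (3,2). Empty cells in order:
  (0,2): 2/3 same-type → satisfied — stop here.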